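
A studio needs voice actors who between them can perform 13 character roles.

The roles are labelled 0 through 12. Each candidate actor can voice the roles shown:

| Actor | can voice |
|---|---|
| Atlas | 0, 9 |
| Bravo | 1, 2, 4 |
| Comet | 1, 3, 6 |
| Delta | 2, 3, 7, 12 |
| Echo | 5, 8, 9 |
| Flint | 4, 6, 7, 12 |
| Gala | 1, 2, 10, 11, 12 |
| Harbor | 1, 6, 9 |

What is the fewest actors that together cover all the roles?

Atlas and Delta and Echo and Flint and Gala together: Atlas ∪ Delta ∪ Echo ∪ Flint ∪ Gala = {0, 1, 2, 3, 4, 5, 6, 7, 8, 9, 10, 11, 12} — every role is covered.
No 4 of the 8 actors cover everything (all 70 combinations miss at least one role), so 5 is optimal.

5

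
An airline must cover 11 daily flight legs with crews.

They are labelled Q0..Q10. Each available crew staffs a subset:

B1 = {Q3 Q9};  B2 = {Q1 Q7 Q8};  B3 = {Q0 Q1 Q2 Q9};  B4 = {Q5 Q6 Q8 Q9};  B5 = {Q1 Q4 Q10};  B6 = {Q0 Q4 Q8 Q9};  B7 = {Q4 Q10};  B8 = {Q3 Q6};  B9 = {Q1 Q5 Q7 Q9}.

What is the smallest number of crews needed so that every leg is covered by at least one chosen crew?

5

Take {B2, B3, B7, B8, B9}. Their union is {Q0, Q1, Q2, Q3, Q4, Q5, Q6, Q7, Q8, Q9, Q10}, which is all 11 legs.
No 4 of the 9 crews cover everything (all 126 combinations miss at least one leg), so 5 is optimal.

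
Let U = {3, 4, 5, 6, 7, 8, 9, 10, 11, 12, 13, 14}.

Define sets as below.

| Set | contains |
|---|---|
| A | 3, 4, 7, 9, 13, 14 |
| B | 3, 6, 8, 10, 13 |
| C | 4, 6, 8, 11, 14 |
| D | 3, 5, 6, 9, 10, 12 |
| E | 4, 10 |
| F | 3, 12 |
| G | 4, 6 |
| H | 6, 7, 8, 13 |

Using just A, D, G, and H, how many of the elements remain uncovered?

Union of A, D, G, H = {3, 4, 5, 6, 7, 8, 9, 10, 12, 13, 14}.
Not covered: 11 — 1 element.

1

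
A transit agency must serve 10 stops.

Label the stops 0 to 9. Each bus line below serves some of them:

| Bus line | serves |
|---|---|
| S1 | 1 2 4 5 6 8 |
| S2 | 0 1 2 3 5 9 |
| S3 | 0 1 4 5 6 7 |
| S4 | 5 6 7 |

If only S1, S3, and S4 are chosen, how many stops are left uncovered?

2

Union of S1, S3, S4 = {0, 1, 2, 4, 5, 6, 7, 8}.
Not covered: 3, 9 — 2 stops.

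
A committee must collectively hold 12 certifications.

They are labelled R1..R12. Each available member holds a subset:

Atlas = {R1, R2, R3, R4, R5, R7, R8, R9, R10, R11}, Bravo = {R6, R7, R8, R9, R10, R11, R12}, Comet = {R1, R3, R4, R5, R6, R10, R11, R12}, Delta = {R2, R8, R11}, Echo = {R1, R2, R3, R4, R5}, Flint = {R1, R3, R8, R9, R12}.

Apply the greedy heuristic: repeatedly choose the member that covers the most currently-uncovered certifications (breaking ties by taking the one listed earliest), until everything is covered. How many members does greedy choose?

2

Greedy: pick Atlas (covers 10 new) → pick Bravo (covers 2 new). Total picks: 2.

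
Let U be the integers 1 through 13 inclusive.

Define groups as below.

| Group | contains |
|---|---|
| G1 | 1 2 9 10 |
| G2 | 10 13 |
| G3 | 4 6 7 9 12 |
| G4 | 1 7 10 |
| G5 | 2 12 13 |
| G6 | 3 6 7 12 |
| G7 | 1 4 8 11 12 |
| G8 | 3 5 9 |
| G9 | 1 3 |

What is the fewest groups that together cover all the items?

5

G4, G5, G6, G7, and G8 cover everything between them: the union {1, 2, 3, 4, 5, 6, 7, 8, 9, 10, 11, 12, 13} is all of U.
No 4 of the 9 groups cover everything (all 126 combinations miss at least one item), so 5 is optimal.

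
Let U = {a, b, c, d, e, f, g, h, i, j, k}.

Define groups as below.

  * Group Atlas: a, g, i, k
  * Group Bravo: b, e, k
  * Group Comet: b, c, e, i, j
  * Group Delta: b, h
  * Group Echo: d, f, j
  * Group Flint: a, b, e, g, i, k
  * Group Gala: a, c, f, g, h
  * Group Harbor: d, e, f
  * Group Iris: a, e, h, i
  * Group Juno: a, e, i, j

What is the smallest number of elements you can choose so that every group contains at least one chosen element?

3

Take T = {b, f, i}. Each listed group contains at least one of these, so T is a hitting set of size 3.
The groups Atlas, Delta, Echo are pairwise disjoint, so any hitting set needs a separate element for each — at least 3. Hence 3 is optimal.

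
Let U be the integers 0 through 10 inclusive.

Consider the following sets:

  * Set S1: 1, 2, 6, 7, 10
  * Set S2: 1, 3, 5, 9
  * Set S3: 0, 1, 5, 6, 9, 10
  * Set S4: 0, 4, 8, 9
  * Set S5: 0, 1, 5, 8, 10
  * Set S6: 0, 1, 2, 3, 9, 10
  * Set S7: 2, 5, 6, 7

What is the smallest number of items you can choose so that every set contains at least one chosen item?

H = {2, 5, 8} meets every set (each contains at least one member of H), and |H| = 3.
No choice of 2 items meets every set, so 3 is the minimum.

3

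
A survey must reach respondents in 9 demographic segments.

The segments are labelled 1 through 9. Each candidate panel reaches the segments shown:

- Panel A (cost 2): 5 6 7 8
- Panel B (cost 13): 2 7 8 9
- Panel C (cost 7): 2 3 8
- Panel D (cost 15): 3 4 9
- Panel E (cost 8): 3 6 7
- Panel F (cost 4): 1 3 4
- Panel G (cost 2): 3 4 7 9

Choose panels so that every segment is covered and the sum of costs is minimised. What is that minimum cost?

15

A, C, F, G together cover every segment (A ∪ C ∪ F ∪ G = {1, 2, 3, 4, 5, 6, 7, 8, 9}); total cost 2 + 7 + 4 + 2 = 15.
No covering selection has total cost below 15.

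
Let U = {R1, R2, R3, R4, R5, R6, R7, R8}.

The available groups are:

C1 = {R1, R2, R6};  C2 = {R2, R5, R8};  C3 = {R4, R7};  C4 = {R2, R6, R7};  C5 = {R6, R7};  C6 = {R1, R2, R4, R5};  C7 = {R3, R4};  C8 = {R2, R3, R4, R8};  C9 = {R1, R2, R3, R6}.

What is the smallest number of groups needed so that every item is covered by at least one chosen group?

3

Take {C2, C3, C9}. Their union is {R1, R2, R3, R4, R5, R6, R7, R8}, which is all 8 items.
No 2 of the 9 groups cover everything (all 36 combinations miss at least one item), so 3 is optimal.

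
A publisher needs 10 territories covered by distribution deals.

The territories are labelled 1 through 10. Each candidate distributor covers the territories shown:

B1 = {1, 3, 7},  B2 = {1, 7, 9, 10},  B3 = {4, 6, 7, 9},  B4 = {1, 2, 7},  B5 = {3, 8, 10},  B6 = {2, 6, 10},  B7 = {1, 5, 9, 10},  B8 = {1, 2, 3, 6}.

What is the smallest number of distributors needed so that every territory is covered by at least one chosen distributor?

4

B3 and B5 and B7 and B8 together: B3 ∪ B5 ∪ B7 ∪ B8 = {1, 2, 3, 4, 5, 6, 7, 8, 9, 10} — every territory is covered.
No 3 of the 8 distributors cover everything (all 56 combinations miss at least one territory), so 4 is optimal.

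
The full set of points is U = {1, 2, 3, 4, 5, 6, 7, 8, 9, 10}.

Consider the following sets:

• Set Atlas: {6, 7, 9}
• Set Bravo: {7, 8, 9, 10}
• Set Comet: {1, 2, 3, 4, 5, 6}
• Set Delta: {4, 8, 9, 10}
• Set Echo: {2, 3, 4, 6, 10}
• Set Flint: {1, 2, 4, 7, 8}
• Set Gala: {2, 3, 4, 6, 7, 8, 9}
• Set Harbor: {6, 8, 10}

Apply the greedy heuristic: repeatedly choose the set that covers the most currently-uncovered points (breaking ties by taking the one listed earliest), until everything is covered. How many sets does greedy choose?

3

Greedy: pick Gala (covers 7 new) → pick Comet (covers 2 new) → pick Bravo (covers 1 new). Total picks: 3.
(The true minimum cover uses only 2 sets, so greedy is not optimal here.)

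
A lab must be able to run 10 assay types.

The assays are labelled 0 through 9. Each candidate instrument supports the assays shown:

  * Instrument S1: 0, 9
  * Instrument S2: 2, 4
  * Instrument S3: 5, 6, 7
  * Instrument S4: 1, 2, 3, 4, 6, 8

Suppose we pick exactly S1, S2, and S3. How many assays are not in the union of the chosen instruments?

3

Union of S1, S2, S3 = {0, 2, 4, 5, 6, 7, 9}.
Not covered: 1, 3, 8 — 3 assays.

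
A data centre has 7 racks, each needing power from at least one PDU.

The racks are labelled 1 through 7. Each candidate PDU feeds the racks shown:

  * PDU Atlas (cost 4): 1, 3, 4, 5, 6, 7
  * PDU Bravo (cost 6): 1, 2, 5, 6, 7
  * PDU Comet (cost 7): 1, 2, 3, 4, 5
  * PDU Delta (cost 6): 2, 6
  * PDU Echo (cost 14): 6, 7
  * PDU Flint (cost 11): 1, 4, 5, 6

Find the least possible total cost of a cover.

10

Atlas, Delta together cover every rack (Atlas ∪ Delta = {1, 2, 3, 4, 5, 6, 7}); total cost 4 + 6 = 10.
No covering selection has total cost below 10.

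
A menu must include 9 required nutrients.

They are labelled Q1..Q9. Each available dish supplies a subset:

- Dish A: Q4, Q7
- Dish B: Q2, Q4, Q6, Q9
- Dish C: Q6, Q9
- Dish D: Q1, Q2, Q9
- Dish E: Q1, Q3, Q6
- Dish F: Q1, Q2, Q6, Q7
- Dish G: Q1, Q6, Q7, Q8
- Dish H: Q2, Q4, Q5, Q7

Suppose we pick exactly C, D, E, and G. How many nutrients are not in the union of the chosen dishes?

Union of C, D, E, G = {Q1, Q2, Q3, Q6, Q7, Q8, Q9}.
Not covered: Q4, Q5 — 2 nutrients.

2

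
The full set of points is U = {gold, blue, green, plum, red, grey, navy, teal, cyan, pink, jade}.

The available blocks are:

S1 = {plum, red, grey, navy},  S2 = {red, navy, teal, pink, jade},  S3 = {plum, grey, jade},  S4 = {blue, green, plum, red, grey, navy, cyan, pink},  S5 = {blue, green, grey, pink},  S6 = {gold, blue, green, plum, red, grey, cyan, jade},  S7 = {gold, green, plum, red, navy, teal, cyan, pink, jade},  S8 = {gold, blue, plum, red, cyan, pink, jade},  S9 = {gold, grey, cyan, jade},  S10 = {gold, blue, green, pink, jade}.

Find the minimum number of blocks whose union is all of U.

S6 and S7 cover everything between them: the union {gold, blue, green, plum, red, grey, navy, teal, cyan, pink, jade} is all of U.
No single block has all 11 points (the largest, S7, has 9), so 2 is optimal.

2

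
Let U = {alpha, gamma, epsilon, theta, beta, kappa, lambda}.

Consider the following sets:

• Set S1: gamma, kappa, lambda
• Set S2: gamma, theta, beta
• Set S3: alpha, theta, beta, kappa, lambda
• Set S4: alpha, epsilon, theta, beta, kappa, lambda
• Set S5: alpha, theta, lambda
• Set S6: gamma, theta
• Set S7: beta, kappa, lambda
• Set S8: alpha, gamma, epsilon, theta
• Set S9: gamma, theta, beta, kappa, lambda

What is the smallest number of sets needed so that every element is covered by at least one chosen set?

Take {S7, S8}. Their union is {alpha, gamma, epsilon, theta, beta, kappa, lambda}, which is all 7 elements.
No single set has all 7 elements (the largest, S4, has 6), so 2 is optimal.

2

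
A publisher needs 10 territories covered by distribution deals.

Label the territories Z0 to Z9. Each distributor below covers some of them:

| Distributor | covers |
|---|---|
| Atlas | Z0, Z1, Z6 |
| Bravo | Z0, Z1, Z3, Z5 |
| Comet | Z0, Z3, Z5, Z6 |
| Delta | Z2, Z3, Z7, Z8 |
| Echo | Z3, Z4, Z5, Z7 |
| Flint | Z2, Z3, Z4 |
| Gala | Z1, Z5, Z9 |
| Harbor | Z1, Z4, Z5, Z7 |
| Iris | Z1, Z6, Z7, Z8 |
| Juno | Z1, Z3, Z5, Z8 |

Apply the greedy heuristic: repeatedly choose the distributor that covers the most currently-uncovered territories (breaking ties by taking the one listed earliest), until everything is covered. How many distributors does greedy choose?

5

Greedy: pick Bravo (covers 4 new) → pick Delta (covers 3 new) → pick Atlas (covers 1 new) → pick Echo (covers 1 new) → pick Gala (covers 1 new). Total picks: 5.
(The true minimum cover uses only 4 distributors, so greedy is not optimal here.)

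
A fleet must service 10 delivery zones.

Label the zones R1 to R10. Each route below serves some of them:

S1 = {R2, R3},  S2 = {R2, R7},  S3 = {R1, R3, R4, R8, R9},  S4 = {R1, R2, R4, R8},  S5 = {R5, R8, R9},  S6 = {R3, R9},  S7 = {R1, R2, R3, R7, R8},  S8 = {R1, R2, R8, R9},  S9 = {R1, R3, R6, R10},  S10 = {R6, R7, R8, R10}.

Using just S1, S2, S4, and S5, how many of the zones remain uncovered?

2

Union of S1, S2, S4, S5 = {R1, R2, R3, R4, R5, R7, R8, R9}.
Not covered: R6, R10 — 2 zones.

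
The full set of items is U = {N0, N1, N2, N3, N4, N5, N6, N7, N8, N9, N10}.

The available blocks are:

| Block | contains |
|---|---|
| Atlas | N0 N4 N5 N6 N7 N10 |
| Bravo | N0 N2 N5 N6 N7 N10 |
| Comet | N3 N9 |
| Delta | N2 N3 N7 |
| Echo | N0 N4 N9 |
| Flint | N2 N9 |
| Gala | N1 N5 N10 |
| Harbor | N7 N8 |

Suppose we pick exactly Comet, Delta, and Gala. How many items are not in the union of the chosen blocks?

Union of Comet, Delta, Gala = {N1, N2, N3, N5, N7, N9, N10}.
Not covered: N0, N4, N6, N8 — 4 items.

4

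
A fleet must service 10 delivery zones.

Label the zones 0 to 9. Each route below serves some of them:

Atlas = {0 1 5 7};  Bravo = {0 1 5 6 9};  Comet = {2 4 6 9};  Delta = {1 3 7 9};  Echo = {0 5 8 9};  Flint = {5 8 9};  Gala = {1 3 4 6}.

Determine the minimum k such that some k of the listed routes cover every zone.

3

Take {Comet, Delta, Echo}. Their union is {0, 1, 2, 3, 4, 5, 6, 7, 8, 9}, which is all 10 zones.
Only Comet contains 2, so Comet is forced; the remaining 6 zones need at least 2 more routes (each remaining route adds at most 4) — so at least 3 routes are needed, and 3 is optimal.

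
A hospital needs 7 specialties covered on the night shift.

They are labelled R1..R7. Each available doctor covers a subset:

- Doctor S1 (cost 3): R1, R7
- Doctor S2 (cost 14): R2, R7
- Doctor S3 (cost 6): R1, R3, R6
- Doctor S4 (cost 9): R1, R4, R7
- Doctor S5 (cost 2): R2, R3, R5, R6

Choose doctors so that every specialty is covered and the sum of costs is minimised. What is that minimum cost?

11

S4, S5 together cover every specialty (S4 ∪ S5 = {R1, R2, R3, R4, R5, R6, R7}); total cost 9 + 2 = 11.
The greedy pick S5, S1, S4 costs 14; no covering selection beats 11.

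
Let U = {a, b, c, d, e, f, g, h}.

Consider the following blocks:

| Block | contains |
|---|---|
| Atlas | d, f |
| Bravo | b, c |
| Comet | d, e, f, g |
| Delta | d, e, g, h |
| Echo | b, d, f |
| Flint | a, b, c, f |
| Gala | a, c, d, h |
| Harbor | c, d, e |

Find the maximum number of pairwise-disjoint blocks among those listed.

Bravo, Comet are pairwise disjoint (Bravo={b,c}; Comet={d,e,f,g}).
Every remaining block overlaps one of these, and no 3 of the listed blocks are pairwise disjoint, so 2 is the maximum.

2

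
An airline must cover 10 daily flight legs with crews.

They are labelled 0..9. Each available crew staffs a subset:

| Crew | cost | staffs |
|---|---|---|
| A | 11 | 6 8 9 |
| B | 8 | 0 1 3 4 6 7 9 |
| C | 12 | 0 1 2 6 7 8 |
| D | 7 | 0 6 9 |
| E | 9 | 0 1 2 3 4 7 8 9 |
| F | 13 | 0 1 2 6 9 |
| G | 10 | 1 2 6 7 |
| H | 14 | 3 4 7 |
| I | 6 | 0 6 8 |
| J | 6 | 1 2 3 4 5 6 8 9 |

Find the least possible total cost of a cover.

14

B, J together cover every leg (B ∪ J = {0, 1, 2, 3, 4, 5, 6, 7, 8, 9}); total cost 8 + 6 = 14.
No covering selection has total cost below 14.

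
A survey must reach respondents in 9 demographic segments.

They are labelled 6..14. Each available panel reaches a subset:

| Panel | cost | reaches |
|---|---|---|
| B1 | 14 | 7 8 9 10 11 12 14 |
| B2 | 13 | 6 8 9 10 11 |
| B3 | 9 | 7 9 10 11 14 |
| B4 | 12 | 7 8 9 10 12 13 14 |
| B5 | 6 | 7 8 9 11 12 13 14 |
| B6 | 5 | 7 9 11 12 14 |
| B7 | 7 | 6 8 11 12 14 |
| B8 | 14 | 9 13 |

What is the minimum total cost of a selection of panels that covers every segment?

B4, B7 together cover every segment (B4 ∪ B7 = {6, 7, 8, 9, 10, 11, 12, 13, 14}); total cost 12 + 7 = 19.
No covering selection has total cost below 19.

19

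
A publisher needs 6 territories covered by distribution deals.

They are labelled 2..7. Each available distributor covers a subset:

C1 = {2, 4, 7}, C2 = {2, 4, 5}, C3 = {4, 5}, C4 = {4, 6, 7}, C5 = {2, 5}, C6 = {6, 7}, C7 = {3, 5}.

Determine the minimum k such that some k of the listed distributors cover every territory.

Take {C2, C4, C7}. Their union is {2, 3, 4, 5, 6, 7}, which is all 6 territories.
Only C7 contains 3, so C7 is forced; the remaining 4 territories need at least 2 more distributors (each remaining distributor adds at most 3) — so at least 3 distributors are needed, and 3 is optimal.

3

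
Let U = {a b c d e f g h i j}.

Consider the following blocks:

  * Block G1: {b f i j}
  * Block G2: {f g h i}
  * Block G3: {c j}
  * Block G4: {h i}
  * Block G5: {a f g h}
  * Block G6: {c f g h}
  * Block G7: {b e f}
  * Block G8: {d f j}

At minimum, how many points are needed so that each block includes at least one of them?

3

The 3 points {f, i, j} hit every block.
The blocks G3, G4, G7 are pairwise disjoint, so any hitting set needs a separate point for each — at least 3. Hence 3 is optimal.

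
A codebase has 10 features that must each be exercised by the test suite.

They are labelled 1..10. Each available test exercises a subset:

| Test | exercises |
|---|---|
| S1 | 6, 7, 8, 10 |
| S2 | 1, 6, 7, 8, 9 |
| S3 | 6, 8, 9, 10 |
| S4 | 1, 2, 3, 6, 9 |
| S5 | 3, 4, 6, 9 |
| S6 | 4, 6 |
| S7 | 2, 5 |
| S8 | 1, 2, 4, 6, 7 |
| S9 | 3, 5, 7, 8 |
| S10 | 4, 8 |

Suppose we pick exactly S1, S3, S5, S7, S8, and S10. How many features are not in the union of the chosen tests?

Union of S1, S3, S5, S7, S8, S10 = {1, 2, 3, 4, 5, 6, 7, 8, 9, 10} — that's every feature, so 0 are uncovered.

0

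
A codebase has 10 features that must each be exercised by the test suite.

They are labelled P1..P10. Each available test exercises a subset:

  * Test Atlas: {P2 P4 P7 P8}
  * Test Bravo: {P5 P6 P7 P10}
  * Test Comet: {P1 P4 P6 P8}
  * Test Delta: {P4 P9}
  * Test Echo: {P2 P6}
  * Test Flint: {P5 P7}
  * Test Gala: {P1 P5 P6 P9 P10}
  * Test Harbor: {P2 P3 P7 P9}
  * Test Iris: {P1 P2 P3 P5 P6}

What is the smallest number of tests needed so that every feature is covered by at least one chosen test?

Take {Atlas, Gala, Iris}. Their union is {P1, P2, P3, P4, P5, P6, P7, P8, P9, P10}, which is all 10 features.
No 2 of the 9 tests cover everything (all 36 combinations miss at least one feature), so 3 is optimal.

3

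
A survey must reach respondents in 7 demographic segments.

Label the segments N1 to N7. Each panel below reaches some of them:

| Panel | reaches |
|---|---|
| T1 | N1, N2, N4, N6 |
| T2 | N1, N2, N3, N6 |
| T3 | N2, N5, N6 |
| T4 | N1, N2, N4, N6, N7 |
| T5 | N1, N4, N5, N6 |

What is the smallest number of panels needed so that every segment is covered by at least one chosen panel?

Take {T2, T4, T5}. Their union is {N1, N2, N3, N4, N5, N6, N7}, which is all 7 segments.
Only T2 contains N3, so T2 is forced; the remaining 3 segments need at least 2 more panels (each remaining panel adds at most 2) — so at least 3 panels are needed, and 3 is optimal.

3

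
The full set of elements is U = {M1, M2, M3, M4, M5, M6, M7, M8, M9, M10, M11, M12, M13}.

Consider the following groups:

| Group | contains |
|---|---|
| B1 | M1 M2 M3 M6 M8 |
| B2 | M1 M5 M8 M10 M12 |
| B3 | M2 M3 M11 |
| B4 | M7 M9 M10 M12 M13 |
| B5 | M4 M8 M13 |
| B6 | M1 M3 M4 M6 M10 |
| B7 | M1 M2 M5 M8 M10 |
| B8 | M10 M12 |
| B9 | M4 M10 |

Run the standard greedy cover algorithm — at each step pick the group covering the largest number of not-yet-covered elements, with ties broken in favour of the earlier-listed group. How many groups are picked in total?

5

Greedy: pick B1 (covers 5 new) → pick B4 (covers 5 new) → pick B2 (covers 1 new) → pick B3 (covers 1 new) → pick B5 (covers 1 new). Total picks: 5.
(The true minimum cover uses only 4 groups, so greedy is not optimal here.)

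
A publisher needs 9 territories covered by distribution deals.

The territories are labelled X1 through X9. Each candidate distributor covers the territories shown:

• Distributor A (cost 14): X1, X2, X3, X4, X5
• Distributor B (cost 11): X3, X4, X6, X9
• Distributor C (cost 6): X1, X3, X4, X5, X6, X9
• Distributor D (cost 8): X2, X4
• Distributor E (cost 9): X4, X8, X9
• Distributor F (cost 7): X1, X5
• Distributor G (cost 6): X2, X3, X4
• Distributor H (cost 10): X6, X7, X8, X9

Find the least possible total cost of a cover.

C, G, H together cover every territory (C ∪ G ∪ H = {X1, X2, X3, X4, X5, X6, X7, X8, X9}); total cost 6 + 6 + 10 = 22.
No covering selection has total cost below 22.

22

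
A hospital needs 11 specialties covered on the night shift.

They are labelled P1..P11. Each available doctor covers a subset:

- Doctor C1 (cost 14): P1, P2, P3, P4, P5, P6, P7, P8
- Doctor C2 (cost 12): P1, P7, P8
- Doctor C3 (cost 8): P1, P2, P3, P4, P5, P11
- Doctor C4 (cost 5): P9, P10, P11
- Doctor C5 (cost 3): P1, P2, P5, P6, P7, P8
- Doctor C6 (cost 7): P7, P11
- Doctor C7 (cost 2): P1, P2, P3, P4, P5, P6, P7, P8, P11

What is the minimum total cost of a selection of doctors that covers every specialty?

C4, C7 together cover every specialty (C4 ∪ C7 = {P1, P2, P3, P4, P5, P6, P7, P8, P9, P10, P11}); total cost 5 + 2 = 7.
No covering selection has total cost below 7.

7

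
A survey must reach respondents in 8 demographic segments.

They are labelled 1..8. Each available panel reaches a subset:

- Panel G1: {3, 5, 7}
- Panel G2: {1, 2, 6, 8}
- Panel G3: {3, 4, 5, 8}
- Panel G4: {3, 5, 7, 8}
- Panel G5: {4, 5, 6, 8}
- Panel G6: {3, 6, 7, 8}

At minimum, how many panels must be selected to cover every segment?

Take {G2, G4, G5}. Their union is {1, 2, 3, 4, 5, 6, 7, 8}, which is all 8 segments.
Only G2 contains 1, so G2 is forced; the remaining 4 segments need at least 2 more panels (each remaining panel adds at most 3) — so at least 3 panels are needed, and 3 is optimal.

3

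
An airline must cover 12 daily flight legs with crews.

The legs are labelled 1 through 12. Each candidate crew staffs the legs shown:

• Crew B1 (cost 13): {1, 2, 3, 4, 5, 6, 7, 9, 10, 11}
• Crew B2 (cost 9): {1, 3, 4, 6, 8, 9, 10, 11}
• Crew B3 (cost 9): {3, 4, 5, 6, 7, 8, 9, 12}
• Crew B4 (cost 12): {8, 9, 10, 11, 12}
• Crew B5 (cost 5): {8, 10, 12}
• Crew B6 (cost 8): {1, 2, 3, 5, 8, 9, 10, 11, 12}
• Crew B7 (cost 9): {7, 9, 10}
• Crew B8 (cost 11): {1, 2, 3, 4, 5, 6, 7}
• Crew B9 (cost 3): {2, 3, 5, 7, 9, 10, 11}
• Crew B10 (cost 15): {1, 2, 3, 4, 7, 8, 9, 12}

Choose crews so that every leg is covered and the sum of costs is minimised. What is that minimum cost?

B3, B6 together cover every leg (B3 ∪ B6 = {1, 2, 3, 4, 5, 6, 7, 8, 9, 10, 11, 12}); total cost 9 + 8 = 17.
No covering selection has total cost below 17.

17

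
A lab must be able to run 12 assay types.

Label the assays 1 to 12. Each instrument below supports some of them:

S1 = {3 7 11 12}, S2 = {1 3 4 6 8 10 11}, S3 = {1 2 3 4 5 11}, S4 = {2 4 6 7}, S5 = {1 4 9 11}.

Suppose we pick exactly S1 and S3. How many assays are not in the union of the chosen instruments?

Union of S1, S3 = {1, 2, 3, 4, 5, 7, 11, 12}.
Not covered: 6, 8, 9, 10 — 4 assays.

4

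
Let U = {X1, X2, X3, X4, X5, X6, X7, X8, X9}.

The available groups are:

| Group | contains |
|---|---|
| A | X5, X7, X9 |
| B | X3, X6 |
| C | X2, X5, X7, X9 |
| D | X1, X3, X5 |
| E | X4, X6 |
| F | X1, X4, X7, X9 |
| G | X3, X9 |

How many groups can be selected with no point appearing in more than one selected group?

2

A, B are pairwise disjoint (A={X5,X7,X9}; B={X3,X6}).
Every remaining group overlaps one of these, and no 3 of the listed groups are pairwise disjoint, so 2 is the maximum.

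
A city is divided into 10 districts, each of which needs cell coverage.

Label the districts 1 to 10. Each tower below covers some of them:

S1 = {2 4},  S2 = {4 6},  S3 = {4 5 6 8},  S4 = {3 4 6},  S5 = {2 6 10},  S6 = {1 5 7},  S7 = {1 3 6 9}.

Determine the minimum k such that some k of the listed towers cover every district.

4

Take {S3, S5, S6, S7}. Their union is {1, 2, 3, 4, 5, 6, 7, 8, 9, 10}, which is all 10 districts.
Only S6 contains 7, so S6 is forced; the remaining 7 districts need at least 3 more towers (each remaining tower adds at most 3) — so at least 4 towers are needed, and 4 is optimal.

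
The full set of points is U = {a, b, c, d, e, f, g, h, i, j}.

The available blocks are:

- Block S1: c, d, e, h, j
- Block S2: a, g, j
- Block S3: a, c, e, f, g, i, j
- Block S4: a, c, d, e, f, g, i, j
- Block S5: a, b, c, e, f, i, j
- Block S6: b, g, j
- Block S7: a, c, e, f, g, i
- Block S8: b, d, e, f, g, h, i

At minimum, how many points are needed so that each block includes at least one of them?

2

Take T = {c, g}. Each listed block contains at least one of these, so T is a hitting set of size 2.
No single point lies in every block, so at least 2 are needed and 2 is optimal.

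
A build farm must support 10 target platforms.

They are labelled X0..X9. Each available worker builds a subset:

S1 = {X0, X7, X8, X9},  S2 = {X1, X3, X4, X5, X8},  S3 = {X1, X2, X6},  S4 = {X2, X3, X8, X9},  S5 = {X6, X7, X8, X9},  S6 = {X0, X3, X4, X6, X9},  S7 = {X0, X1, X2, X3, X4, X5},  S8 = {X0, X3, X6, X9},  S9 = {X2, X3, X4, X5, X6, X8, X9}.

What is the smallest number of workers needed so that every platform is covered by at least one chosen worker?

2

S5 and S7 together: S5 ∪ S7 = {X0, X1, X2, X3, X4, X5, X6, X7, X8, X9} — every platform is covered.
No single worker has all 10 platforms (the largest, S9, has 7), so 2 is optimal.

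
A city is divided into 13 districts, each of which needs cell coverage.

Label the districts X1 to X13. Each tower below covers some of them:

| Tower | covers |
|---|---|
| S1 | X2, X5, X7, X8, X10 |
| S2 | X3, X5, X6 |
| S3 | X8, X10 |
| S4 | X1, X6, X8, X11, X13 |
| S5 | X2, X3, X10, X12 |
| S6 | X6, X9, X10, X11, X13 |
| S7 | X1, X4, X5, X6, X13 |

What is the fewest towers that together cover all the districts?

4

Take {S1, S5, S6, S7}. Their union is {X1, X2, X3, X4, X5, X6, X7, X8, X9, X10, X11, X12, X13}, which is all 13 districts.
No 3 of the 7 towers cover everything (all 35 combinations miss at least one district), so 4 is optimal.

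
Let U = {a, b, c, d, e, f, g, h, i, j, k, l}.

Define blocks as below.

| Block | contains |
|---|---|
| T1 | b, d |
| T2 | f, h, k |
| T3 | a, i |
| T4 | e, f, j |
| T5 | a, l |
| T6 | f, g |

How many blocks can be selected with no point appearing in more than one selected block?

3

T1, T5, T6 are pairwise disjoint (T1={b,d}; T5={a,l}; T6={f,g}).
Every remaining block overlaps one of these, and no 4 of the listed blocks are pairwise disjoint, so 3 is the maximum.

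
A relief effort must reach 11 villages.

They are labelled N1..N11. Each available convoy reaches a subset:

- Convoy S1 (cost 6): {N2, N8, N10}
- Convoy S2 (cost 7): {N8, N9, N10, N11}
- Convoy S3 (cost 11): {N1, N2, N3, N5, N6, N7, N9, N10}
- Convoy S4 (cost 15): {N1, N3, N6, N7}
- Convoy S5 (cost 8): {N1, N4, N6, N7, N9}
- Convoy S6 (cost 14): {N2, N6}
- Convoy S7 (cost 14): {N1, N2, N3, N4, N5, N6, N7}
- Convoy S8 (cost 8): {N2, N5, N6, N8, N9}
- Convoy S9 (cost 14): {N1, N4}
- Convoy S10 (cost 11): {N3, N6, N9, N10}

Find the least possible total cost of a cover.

S2, S7 together cover every village (S2 ∪ S7 = {N1, N2, N3, N4, N5, N6, N7, N8, N9, N10, N11}); total cost 7 + 14 = 21.
The greedy pick S3, S2, S5 costs 26; no covering selection beats 21.

21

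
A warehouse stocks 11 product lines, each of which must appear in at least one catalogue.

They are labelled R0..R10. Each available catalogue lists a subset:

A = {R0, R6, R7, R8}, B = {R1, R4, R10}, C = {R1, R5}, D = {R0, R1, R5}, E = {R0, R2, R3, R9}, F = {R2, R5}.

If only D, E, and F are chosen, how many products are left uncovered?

5

Union of D, E, F = {R0, R1, R2, R3, R5, R9}.
Not covered: R4, R6, R7, R8, R10 — 5 products.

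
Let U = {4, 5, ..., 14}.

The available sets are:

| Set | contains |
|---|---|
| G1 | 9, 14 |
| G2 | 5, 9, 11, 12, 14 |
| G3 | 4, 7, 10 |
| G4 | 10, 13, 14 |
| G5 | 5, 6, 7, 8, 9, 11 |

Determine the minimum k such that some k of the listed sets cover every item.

G2, G3, G4, and G5 cover everything between them: the union {4, 5, 6, 7, 8, 9, 10, 11, 12, 13, 14} is all of U.
No 3 of the 5 sets cover everything (all 10 combinations miss at least one item), so 4 is optimal.

4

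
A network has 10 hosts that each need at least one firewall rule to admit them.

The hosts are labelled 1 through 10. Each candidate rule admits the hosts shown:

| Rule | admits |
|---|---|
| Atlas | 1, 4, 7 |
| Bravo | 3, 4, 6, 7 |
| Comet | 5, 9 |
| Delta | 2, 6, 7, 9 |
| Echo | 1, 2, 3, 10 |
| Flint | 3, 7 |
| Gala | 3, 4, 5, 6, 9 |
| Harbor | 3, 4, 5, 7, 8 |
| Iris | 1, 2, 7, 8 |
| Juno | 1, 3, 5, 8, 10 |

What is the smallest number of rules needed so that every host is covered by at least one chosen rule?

Take {Gala, Iris, Juno}. Their union is {1, 2, 3, 4, 5, 6, 7, 8, 9, 10}, which is all 10 hosts.
No 2 of the 10 rules cover everything (all 45 combinations miss at least one host), so 3 is optimal.

3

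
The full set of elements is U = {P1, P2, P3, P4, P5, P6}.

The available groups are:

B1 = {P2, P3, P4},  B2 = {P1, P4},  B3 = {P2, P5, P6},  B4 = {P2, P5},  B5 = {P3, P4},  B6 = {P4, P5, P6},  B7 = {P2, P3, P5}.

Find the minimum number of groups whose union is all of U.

3

B2 and B6 and B7 together: B2 ∪ B6 ∪ B7 = {P1, P2, P3, P4, P5, P6} — every element is covered.
Only B2 contains P1, so B2 is forced; the remaining 4 elements need at least 2 more groups (each remaining group adds at most 3) — so at least 3 groups are needed, and 3 is optimal.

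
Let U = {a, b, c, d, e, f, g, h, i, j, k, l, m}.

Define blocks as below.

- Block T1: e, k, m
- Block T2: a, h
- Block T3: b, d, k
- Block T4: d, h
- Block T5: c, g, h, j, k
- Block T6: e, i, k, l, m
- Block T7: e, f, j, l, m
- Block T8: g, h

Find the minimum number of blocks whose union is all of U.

5

T2 and T3 and T5 and T6 and T7 together: T2 ∪ T3 ∪ T5 ∪ T6 ∪ T7 = {a, b, c, d, e, f, g, h, i, j, k, l, m} — every element is covered.
No 4 of the 8 blocks cover everything (all 70 combinations miss at least one element), so 5 is optimal.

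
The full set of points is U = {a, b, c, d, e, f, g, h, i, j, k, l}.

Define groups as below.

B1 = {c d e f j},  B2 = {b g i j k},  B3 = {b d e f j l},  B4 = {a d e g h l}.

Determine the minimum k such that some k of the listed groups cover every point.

3

Take {B1, B2, B4}. Their union is {a, b, c, d, e, f, g, h, i, j, k, l}, which is all 12 points.
Only B4 contains a, so B4 is forced; the remaining 6 points need at least 2 more groups (each remaining group adds at most 4) — so at least 3 groups are needed, and 3 is optimal.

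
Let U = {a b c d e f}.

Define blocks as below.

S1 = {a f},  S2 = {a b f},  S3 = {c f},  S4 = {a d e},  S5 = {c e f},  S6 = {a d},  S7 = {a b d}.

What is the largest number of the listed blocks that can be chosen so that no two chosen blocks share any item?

S5, S7 are pairwise disjoint (S5={c,e,f}; S7={a,b,d}).
Every remaining block overlaps one of these, and no 3 of the listed blocks are pairwise disjoint, so 2 is the maximum.

2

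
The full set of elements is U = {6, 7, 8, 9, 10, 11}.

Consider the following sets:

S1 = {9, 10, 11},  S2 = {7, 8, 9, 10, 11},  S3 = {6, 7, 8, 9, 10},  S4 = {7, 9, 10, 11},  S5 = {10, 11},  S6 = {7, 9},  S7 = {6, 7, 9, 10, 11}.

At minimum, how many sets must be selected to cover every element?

2

Take {S2, S7}. Their union is {6, 7, 8, 9, 10, 11}, which is all 6 elements.
No single set has all 6 elements (the largest, S2, has 5), so 2 is optimal.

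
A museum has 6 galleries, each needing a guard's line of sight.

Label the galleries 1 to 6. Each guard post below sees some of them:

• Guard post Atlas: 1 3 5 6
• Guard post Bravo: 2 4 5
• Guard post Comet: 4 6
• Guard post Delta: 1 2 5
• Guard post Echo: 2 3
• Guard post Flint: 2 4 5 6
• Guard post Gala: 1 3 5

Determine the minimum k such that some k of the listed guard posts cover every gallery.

Take {Flint, Gala}. Their union is {1, 2, 3, 4, 5, 6}, which is all 6 galleries.
No single guard post has all 6 galleries (the largest, Atlas, has 4), so 2 is optimal.

2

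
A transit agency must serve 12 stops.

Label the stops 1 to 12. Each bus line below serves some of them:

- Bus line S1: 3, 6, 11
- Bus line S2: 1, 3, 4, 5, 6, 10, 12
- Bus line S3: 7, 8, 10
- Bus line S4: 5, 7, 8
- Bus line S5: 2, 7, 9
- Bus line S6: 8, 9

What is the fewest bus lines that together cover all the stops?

S1 and S2 and S3 and S5 together: S1 ∪ S2 ∪ S3 ∪ S5 = {1, 2, 3, 4, 5, 6, 7, 8, 9, 10, 11, 12} — every stop is covered.
No 3 of the 6 bus lines cover everything (all 20 combinations miss at least one stop), so 4 is optimal.

4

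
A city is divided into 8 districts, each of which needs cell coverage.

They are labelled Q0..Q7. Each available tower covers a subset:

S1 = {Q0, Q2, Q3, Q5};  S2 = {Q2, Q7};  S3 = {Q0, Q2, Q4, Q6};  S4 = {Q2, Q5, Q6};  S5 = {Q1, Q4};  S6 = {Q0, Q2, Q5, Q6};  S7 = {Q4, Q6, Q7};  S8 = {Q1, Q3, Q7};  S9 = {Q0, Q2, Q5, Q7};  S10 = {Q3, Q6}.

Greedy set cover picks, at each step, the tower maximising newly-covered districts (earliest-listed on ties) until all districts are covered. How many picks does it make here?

3

Greedy: pick S1 (covers 4 new) → pick S7 (covers 3 new) → pick S5 (covers 1 new). Total picks: 3.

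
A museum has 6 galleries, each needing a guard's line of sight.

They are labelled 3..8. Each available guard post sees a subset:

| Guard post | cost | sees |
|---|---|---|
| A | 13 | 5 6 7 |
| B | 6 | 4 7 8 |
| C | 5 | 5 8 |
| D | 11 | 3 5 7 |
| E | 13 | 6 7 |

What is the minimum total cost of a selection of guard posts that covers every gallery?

A, B, D together cover every gallery (A ∪ B ∪ D = {3, 4, 5, 6, 7, 8}); total cost 13 + 6 + 11 = 30.
The greedy pick B, C, D, A costs 35; no covering selection beats 30.

30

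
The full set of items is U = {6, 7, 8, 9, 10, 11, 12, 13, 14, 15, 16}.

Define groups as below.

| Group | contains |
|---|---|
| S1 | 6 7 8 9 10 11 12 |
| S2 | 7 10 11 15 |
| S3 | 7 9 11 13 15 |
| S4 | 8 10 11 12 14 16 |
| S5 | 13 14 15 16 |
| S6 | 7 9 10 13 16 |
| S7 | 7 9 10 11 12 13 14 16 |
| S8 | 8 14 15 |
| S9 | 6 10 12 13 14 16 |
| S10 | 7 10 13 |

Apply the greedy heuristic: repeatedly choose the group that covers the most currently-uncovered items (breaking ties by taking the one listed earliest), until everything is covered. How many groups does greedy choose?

Greedy: pick S7 (covers 8 new) → pick S1 (covers 2 new) → pick S2 (covers 1 new). Total picks: 3.
(The true minimum cover uses only 2 groups, so greedy is not optimal here.)

3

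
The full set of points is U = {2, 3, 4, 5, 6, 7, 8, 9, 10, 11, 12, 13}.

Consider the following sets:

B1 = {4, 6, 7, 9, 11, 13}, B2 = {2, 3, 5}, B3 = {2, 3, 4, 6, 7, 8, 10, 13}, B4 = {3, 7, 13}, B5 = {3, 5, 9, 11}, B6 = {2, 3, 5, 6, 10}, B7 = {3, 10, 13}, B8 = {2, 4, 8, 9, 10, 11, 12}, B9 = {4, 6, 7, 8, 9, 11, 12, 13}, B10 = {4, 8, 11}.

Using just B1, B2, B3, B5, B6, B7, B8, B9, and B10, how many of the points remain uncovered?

0

Union of B1, B2, B3, B5, B6, B7, B8, B9, B10 = {2, 3, 4, 5, 6, 7, 8, 9, 10, 11, 12, 13} — that's every point, so 0 are uncovered.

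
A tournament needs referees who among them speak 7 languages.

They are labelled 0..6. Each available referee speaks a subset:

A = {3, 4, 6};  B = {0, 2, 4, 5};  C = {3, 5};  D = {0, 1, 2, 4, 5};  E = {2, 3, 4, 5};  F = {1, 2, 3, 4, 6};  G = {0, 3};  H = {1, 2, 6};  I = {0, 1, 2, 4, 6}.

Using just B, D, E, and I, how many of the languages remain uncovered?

0

Union of B, D, E, I = {0, 1, 2, 3, 4, 5, 6} — that's every language, so 0 are uncovered.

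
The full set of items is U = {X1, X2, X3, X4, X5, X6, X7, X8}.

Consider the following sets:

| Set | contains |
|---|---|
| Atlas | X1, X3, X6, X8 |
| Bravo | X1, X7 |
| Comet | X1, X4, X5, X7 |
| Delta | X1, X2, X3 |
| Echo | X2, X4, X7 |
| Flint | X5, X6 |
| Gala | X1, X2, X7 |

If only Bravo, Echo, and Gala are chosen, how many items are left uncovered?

4

Union of Bravo, Echo, Gala = {X1, X2, X4, X7}.
Not covered: X3, X5, X6, X8 — 4 items.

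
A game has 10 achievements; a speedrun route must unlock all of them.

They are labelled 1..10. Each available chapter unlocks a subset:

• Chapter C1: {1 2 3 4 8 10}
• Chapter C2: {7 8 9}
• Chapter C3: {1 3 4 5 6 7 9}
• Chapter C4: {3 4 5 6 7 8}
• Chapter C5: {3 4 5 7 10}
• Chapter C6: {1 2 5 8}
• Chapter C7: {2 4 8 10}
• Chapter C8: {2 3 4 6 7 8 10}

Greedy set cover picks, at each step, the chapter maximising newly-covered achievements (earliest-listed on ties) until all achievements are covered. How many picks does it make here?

2

Greedy: pick C3 (covers 7 new) → pick C1 (covers 3 new). Total picks: 2.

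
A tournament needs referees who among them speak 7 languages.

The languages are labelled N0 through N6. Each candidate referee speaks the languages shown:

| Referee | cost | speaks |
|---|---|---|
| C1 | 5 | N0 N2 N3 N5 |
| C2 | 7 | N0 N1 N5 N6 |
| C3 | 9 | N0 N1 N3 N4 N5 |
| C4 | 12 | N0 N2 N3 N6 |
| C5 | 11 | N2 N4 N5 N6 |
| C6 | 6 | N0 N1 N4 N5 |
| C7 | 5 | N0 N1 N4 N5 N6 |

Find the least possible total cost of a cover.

10

C1, C7 together cover every language (C1 ∪ C7 = {N0, N1, N2, N3, N4, N5, N6}); total cost 5 + 5 = 10.
No covering selection has total cost below 10.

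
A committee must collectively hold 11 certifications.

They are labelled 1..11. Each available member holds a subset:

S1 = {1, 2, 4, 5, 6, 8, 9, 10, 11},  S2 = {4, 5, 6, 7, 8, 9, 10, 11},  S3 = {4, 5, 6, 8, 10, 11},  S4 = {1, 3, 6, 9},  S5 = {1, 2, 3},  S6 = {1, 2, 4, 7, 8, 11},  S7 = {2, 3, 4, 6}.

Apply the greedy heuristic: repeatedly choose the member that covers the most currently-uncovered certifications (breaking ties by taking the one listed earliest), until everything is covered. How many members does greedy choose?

Greedy: pick S1 (covers 9 new) → pick S2 (covers 1 new) → pick S4 (covers 1 new). Total picks: 3.
(The true minimum cover uses only 2 members, so greedy is not optimal here.)

3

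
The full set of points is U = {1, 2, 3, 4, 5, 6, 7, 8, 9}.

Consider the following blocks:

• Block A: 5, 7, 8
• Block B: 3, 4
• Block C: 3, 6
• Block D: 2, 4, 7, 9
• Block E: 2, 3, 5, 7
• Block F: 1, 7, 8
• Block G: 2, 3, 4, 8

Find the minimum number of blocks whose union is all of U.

4

A, C, D, and F cover everything between them: the union {1, 2, 3, 4, 5, 6, 7, 8, 9} is all of U.
Only D contains 9, so D is forced; the remaining 5 points need at least 3 more blocks (each remaining block adds at most 2) — so at least 4 blocks are needed, and 4 is optimal.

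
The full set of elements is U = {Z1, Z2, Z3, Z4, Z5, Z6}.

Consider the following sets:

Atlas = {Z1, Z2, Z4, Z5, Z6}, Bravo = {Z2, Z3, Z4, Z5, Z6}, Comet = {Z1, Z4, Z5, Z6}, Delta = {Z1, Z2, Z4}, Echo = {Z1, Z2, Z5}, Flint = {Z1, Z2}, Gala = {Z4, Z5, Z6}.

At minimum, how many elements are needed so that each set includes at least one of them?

The 2 elements {Z1, Z4} hit every set.
The sets Flint, Gala are pairwise disjoint, so any hitting set needs a separate element for each — at least 2. Hence 2 is optimal.

2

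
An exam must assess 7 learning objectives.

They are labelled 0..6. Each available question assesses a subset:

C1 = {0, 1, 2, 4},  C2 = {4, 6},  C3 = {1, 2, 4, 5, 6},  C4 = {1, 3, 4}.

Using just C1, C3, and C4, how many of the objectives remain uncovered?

Union of C1, C3, C4 = {0, 1, 2, 3, 4, 5, 6} — that's every objective, so 0 are uncovered.

0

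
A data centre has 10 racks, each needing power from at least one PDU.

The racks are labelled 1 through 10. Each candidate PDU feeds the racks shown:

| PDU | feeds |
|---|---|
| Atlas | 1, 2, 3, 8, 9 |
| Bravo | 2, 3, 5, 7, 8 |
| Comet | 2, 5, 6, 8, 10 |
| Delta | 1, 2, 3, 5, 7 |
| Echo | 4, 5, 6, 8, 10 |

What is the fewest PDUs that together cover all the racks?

Take {Atlas, Bravo, Echo}. Their union is {1, 2, 3, 4, 5, 6, 7, 8, 9, 10}, which is all 10 racks.
Only Echo contains 4, so Echo is forced; the remaining 5 racks need at least 2 more PDUs (each remaining PDU adds at most 4) — so at least 3 PDUs are needed, and 3 is optimal.

3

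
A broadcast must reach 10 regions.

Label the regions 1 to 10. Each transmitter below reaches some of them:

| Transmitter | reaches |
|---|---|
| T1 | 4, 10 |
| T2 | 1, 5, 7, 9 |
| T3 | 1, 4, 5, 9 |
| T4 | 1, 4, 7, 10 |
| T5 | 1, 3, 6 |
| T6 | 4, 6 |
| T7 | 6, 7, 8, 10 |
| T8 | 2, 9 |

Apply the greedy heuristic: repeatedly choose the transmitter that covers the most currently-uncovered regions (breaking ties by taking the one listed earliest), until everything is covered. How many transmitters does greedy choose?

5

Greedy: pick T2 (covers 4 new) → pick T7 (covers 3 new) → pick T1 (covers 1 new) → pick T5 (covers 1 new) → pick T8 (covers 1 new). Total picks: 5.
(The true minimum cover uses only 4 transmitters, so greedy is not optimal here.)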